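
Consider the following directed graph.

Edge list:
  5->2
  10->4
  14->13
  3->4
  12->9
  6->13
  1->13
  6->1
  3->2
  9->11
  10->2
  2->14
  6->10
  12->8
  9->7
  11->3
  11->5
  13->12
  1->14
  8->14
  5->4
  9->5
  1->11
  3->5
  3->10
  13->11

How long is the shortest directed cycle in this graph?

4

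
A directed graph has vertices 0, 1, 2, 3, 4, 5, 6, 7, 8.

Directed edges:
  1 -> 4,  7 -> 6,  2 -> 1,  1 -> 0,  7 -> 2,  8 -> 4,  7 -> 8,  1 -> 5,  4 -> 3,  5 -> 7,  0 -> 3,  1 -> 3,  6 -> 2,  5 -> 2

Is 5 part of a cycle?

Yes

5 is on a cycle iff 5 can reach itself via ≥1 edge.
5 → 2 → 1 → 5 — yes.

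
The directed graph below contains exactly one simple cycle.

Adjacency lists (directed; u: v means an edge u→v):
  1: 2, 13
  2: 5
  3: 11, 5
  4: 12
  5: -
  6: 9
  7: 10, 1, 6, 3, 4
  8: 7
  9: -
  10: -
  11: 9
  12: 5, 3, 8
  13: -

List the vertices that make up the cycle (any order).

DFS with gray/black marking from 7:
7 gray
  10 gray
  10 black
  1 gray
    2 gray
      5 gray
      5 black
    2 black
    13 gray
    13 black
  1 black
  6 gray
    9 gray
    9 black
  6 black
  3 gray
    11 gray
      11→9: 9 black — skip
    11 black
    3→5: 5 black — skip
  3 black
  4 gray
    12 gray
      12→5: 5 black — skip
      12→3: 3 black — skip
      8 gray
        8→7: 7 is gray → back edge
Back edge closes the cycle 7 → 4 → 12 → 8 → 7; its vertices are {4, 7, 8, 12}.

4, 7, 8, 12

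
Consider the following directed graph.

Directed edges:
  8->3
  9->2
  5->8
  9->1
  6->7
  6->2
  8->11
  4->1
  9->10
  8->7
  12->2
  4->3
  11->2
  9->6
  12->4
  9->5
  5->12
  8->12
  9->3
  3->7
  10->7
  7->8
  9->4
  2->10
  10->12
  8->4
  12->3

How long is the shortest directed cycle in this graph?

For each vertex v, BFS finds the shortest path from v back to v.
The shortest such closed walk is 8 → 7 → 8, length 2.

2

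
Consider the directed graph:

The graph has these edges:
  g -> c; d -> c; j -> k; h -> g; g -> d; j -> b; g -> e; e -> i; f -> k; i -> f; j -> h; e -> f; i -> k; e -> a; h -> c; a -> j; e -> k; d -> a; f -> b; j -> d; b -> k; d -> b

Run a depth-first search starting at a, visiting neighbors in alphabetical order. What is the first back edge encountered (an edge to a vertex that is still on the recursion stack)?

DFS from a (visiting neighbors in alphabetical order); mark gray on enter, black on exit:
a gray
  j gray
    b gray
      k gray
      k black
    b black
    d gray
      d→a: a is gray → back edge
First back edge: d → a.

d->a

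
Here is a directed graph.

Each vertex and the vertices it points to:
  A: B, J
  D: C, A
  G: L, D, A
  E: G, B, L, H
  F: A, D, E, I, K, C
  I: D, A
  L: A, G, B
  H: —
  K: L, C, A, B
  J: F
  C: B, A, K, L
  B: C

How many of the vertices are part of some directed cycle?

11

A vertex is on a directed cycle iff it belongs to a strongly connected component of size ≥ 2 (or has a self-loop).
The vertices on cycles are {A, B, C, D, E, F, G, I, J, K, L} — 11 in total.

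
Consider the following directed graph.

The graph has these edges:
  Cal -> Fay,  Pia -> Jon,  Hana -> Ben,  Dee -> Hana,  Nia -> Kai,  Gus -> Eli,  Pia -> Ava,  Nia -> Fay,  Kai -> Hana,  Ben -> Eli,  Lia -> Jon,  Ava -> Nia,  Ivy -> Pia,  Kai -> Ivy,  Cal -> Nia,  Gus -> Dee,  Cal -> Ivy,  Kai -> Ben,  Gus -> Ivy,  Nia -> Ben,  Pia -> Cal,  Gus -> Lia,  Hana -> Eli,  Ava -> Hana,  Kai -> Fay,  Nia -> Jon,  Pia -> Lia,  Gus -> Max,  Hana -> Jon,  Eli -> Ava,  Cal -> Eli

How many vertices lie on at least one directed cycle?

9

A vertex is on a directed cycle iff it belongs to a strongly connected component of size ≥ 2 (or has a self-loop).
The vertices on cycles are {Ava, Ben, Cal, Eli, Ivy, Kai, Nia, Pia, Hana} — 9 in total.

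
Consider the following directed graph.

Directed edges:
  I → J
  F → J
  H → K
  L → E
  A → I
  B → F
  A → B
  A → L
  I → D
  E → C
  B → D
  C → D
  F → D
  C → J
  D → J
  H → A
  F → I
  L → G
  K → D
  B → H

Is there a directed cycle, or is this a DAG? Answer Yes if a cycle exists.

DFS with white/gray/black marking, starting from F:
F gray
  D gray
    J gray
    J black
  D black
  I gray
    I→J: J black — skip
    I→D: D black — skip
  I black
  F→J: J black — skip
F black
A gray
  B gray
    H gray
      H→A: A is gray → back edge
Back edge found, so a cycle exists: A → B → H → A.

Yes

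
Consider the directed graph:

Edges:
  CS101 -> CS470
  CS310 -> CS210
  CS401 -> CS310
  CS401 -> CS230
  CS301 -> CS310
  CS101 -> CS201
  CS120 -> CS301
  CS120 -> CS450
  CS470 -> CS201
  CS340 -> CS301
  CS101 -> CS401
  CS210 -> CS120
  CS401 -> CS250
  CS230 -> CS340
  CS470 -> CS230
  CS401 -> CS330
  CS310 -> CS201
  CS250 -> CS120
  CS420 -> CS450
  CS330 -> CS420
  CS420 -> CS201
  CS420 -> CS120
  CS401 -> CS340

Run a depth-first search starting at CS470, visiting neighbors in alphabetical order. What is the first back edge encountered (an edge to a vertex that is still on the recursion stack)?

CS120→CS301

DFS from CS470 (visiting neighbors in alphabetical order); mark gray on enter, black on exit:
CS470 gray
  CS201 gray
  CS201 black
  CS230 gray
    CS340 gray
      CS301 gray
        CS310 gray
          CS310→CS201: CS201 black — skip
          CS210 gray
            CS120 gray
              CS120→CS301: CS301 is gray → back edge
First back edge: CS120 → CS301.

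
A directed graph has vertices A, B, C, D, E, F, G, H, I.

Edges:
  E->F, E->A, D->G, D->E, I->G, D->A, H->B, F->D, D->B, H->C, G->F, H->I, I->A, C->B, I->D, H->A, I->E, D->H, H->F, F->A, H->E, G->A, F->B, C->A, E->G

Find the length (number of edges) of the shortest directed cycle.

3

For each vertex v, BFS finds the shortest path from v back to v.
The shortest such closed walk is H → F → D → H, length 3.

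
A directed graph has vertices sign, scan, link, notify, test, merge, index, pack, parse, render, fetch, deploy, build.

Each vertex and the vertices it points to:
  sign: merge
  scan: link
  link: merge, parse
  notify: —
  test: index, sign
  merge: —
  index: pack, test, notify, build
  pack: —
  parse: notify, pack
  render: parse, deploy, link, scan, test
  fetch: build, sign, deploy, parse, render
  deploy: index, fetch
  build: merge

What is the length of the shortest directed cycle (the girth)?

For each vertex v, BFS finds the shortest path from v back to v.
The shortest such closed walk is fetch → deploy → fetch, length 2.

2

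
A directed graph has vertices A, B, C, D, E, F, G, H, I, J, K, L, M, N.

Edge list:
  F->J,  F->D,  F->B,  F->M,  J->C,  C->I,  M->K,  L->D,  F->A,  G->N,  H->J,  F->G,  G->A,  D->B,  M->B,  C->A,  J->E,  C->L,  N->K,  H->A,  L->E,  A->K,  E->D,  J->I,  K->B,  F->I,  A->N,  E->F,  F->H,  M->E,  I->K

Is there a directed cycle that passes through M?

Yes

M is on a cycle iff M can reach itself via ≥1 edge.
M → E → F → M — yes.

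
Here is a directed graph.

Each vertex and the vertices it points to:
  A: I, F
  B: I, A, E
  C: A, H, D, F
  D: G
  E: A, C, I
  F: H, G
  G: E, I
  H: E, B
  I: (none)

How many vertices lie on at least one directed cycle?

8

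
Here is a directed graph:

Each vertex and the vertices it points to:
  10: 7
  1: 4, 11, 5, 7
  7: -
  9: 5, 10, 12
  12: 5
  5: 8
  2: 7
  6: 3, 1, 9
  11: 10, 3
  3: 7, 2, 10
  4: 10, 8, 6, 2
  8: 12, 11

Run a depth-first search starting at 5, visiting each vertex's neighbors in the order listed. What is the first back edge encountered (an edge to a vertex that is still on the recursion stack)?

DFS from 5 (visiting each vertex's neighbors in the order listed); mark gray on enter, black on exit:
5 gray
  8 gray
    12 gray
      12→5: 5 is gray → back edge
First back edge: 12 → 5.

12->5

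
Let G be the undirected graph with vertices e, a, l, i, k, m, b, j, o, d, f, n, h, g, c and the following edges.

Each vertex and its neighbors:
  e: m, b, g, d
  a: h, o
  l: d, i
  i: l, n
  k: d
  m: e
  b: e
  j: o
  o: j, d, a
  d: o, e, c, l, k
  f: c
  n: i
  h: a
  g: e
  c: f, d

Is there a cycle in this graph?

No

DFS, tracking each vertex's parent; an edge to a visited non-parent vertex closes a cycle.
Start from h:
visit h (parent –)
  visit a (parent h)
    a–h: parent, skip
    visit o (parent a)
      visit j (parent o)
        j–o: parent, skip
      visit d (parent o)
        d–o: parent, skip
        visit e (parent d)
          visit m (parent e)
            m–e: parent, skip
          visit b (parent e)
            b–e: parent, skip
          visit g (parent e)
            g–e: parent, skip
          e–d: parent, skip
        visit c (parent d)
          visit f (parent c)
            f–c: parent, skip
          c–d: parent, skip
        visit l (parent d)
          l–d: parent, skip
          visit i (parent l)
            i–l: parent, skip
            visit n (parent i)
              n–i: parent, skip
        visit k (parent d)
          k–d: parent, skip
      o–a: parent, skip
No non-parent visited neighbor found — the graph is a forest.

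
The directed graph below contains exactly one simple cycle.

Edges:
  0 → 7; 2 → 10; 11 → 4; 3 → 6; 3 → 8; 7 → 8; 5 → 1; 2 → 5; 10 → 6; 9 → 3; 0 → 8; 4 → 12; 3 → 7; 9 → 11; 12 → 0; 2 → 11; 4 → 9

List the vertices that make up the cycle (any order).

4, 9, 11

DFS with gray/black marking from 11:
11 gray
  4 gray
    9 gray
      3 gray
        7 gray
          8 gray
          8 black
        7 black
        3→8: 8 black — skip
        6 gray
        6 black
      3 black
      9→11: 11 is gray → back edge
Back edge closes the cycle 11 → 4 → 9 → 11; its vertices are {4, 9, 11}.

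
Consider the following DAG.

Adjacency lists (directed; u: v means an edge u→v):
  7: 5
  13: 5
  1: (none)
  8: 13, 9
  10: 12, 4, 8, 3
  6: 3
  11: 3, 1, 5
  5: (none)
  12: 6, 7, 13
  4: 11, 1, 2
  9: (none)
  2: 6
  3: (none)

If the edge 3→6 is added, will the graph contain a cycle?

Yes

Adding 3→6 creates a cycle iff 6 can already reach 3.
Path from 6: 6 → 3.
So 6 → … → 3 → 6 is a cycle.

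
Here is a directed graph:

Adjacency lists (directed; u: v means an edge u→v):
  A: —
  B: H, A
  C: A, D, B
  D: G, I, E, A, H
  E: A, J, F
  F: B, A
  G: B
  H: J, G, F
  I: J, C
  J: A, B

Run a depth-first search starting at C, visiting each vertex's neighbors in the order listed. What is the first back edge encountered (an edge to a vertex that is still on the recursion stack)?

DFS from C (visiting each vertex's neighbors in the order listed); mark gray on enter, black on exit:
C gray
  A gray
  A black
  D gray
    G gray
      B gray
        H gray
          J gray
            J→A: A black — skip
            J→B: B is gray → back edge
First back edge: J → B.

J->B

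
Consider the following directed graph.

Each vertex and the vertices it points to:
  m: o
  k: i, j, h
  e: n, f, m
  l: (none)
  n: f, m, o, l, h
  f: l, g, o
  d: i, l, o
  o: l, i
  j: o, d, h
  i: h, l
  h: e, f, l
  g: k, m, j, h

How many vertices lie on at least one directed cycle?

A vertex is on a directed cycle iff it belongs to a strongly connected component of size ≥ 2 (or has a self-loop).
The vertices on cycles are {d, e, f, g, h, i, j, k, m, n, o} — 11 in total.

11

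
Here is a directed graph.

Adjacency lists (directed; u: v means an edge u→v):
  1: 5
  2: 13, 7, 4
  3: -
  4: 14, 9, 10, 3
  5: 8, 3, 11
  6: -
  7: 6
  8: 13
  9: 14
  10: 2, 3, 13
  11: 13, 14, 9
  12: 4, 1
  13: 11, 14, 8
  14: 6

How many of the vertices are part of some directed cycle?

A vertex is on a directed cycle iff it belongs to a strongly connected component of size ≥ 2 (or has a self-loop).
The vertices on cycles are {2, 4, 8, 10, 11, 13} — 6 in total.

6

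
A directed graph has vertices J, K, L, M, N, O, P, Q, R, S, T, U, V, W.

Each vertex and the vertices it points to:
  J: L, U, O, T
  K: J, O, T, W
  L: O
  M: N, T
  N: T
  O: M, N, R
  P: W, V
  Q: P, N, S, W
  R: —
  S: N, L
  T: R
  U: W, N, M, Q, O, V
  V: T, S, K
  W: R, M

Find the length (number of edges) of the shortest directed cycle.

4

For each vertex v, BFS finds the shortest path from v back to v.
The shortest such closed walk is U → V → K → J → U, length 4.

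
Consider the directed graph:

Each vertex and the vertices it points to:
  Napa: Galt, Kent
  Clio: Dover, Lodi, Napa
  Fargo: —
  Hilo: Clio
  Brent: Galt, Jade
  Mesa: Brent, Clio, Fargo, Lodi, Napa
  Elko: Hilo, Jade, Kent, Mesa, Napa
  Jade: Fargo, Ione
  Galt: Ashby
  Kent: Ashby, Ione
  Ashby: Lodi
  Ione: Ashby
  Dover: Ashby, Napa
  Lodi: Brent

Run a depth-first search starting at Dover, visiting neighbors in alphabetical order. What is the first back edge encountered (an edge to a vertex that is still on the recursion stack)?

DFS from Dover (visiting neighbors in alphabetical order); mark gray on enter, black on exit:
Dover gray
  Ashby gray
    Lodi gray
      Brent gray
        Galt gray
          Galt→Ashby: Ashby is gray → back edge
First back edge: Galt → Ashby.

Galt->Ashby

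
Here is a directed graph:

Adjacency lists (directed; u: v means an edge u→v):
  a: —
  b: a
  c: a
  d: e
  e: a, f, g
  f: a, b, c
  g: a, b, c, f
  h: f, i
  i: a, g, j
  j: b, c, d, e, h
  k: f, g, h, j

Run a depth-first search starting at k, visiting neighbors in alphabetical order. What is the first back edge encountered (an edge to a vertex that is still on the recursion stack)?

j→h

DFS from k (visiting neighbors in alphabetical order); mark gray on enter, black on exit:
k gray
  f gray
    a gray
    a black
    b gray
      b→a: a black — skip
    b black
    c gray
      c→a: a black — skip
    c black
  f black
  g gray
    g→a: a black — skip
    g→b: b black — skip
    g→c: c black — skip
    g→f: f black — skip
  g black
  h gray
    h→f: f black — skip
    i gray
      i→a: a black — skip
      i→g: g black — skip
      j gray
        j→b: b black — skip
        j→c: c black — skip
        d gray
          e gray
            e→a: a black — skip
            e→f: f black — skip
            e→g: g black — skip
          e black
        d black
        j→e: e black — skip
        j→h: h is gray → back edge
First back edge: j → h.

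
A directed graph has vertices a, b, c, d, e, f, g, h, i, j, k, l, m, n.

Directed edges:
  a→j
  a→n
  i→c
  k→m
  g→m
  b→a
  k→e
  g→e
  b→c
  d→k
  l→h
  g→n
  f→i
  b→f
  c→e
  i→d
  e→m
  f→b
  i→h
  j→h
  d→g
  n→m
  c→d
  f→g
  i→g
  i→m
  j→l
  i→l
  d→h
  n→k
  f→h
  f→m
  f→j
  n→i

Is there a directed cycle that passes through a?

No

a lies on a cycle iff there is a path from a back to itself.
Exploring from a, it never reaches itself; equivalently, its strongly connected component is a singleton.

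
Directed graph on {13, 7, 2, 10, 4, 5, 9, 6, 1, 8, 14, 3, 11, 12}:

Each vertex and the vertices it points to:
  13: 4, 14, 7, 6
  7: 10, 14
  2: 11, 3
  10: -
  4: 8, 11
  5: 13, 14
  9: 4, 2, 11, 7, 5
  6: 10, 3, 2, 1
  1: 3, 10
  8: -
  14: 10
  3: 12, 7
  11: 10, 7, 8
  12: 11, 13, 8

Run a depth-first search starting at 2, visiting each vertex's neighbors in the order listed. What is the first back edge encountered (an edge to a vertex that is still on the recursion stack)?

DFS from 2 (visiting each vertex's neighbors in the order listed); mark gray on enter, black on exit:
2 gray
  11 gray
    10 gray
    10 black
    7 gray
      7→10: 10 black — skip
      14 gray
        14→10: 10 black — skip
      14 black
    7 black
    8 gray
    8 black
  11 black
  3 gray
    12 gray
      12→11: 11 black — skip
      13 gray
        4 gray
          4→8: 8 black — skip
          4→11: 11 black — skip
        4 black
        13→14: 14 black — skip
        13→7: 7 black — skip
        6 gray
          6→10: 10 black — skip
          6→3: 3 is gray → back edge
First back edge: 6 → 3.

6->3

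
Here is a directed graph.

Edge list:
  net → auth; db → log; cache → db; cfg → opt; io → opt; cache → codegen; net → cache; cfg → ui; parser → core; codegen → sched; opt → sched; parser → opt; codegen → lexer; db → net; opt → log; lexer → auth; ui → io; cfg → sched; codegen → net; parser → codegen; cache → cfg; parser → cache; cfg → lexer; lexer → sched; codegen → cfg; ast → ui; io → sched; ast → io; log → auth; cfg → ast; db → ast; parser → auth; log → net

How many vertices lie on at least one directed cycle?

10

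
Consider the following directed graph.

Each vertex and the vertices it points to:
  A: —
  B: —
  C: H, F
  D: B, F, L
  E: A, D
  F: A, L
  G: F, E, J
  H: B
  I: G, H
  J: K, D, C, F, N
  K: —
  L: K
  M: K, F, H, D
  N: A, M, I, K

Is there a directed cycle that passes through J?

J is on a cycle iff J can reach itself via ≥1 edge.
J → N → I → G → J — yes.

Yes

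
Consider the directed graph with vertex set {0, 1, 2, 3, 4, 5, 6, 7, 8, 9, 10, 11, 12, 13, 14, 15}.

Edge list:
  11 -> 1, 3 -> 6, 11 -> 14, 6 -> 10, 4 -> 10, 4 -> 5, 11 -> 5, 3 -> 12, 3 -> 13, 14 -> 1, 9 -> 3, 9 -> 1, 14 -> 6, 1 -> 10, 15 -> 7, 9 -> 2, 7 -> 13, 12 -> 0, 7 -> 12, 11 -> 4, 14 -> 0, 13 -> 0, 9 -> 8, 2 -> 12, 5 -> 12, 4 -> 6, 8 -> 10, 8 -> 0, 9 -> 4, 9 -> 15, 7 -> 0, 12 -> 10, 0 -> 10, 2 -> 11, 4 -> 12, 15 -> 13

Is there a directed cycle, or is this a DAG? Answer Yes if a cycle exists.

No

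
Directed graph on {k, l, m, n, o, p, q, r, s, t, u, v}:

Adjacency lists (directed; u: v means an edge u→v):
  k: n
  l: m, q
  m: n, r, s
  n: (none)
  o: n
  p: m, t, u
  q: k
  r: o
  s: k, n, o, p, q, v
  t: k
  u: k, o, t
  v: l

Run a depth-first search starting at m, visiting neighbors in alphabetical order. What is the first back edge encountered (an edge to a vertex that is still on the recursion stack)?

DFS from m (visiting neighbors in alphabetical order); mark gray on enter, black on exit:
m gray
  n gray
  n black
  r gray
    o gray
      o→n: n black — skip
    o black
  r black
  s gray
    k gray
      k→n: n black — skip
    k black
    s→n: n black — skip
    s→o: o black — skip
    p gray
      p→m: m is gray → back edge
First back edge: p → m.

p->m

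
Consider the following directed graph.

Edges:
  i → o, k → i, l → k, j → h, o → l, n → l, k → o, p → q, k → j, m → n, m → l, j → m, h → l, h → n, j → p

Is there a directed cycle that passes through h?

Yes

h is on a cycle iff h can reach itself via ≥1 edge.
h → l → k → j → h — yes.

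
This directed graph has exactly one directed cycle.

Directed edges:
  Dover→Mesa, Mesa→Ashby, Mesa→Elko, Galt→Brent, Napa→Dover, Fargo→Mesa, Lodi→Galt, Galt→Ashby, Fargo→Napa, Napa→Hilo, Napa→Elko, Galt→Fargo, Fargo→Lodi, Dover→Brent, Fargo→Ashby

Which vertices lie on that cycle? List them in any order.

DFS with gray/black marking from Fargo:
Fargo gray
  Mesa gray
    Ashby gray
    Ashby black
    Elko gray
    Elko black
  Mesa black
  Fargo→Ashby: Ashby black — skip
  Lodi gray
    Galt gray
      Galt→Ashby: Ashby black — skip
      Brent gray
      Brent black
      Galt→Fargo: Fargo is gray → back edge
Back edge closes the cycle Fargo → Lodi → Galt → Fargo; its vertices are {Galt, Lodi, Fargo}.

Galt, Lodi, Fargo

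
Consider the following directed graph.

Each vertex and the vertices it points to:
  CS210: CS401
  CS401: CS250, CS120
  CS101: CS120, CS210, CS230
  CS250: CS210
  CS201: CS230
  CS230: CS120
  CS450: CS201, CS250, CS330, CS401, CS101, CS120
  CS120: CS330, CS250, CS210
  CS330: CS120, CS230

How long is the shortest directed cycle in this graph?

2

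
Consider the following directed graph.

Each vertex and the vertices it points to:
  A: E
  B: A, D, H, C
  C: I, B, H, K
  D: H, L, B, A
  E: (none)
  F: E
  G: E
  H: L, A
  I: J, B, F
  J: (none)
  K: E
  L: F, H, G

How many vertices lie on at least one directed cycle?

A vertex is on a directed cycle iff it belongs to a strongly connected component of size ≥ 2 (or has a self-loop).
The vertices on cycles are {B, C, D, H, I, L} — 6 in total.

6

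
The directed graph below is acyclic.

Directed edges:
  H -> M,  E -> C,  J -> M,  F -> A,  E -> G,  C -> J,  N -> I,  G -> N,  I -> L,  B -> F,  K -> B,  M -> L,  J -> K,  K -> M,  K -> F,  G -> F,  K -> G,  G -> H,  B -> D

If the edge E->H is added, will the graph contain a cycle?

No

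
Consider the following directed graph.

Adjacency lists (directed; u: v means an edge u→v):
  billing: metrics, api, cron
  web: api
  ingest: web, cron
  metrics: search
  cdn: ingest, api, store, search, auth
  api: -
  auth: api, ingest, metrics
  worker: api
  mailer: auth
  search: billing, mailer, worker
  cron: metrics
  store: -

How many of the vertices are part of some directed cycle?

A vertex is on a directed cycle iff it belongs to a strongly connected component of size ≥ 2 (or has a self-loop).
The vertices on cycles are {auth, cron, ingest, mailer, search, billing, metrics} — 7 in total.

7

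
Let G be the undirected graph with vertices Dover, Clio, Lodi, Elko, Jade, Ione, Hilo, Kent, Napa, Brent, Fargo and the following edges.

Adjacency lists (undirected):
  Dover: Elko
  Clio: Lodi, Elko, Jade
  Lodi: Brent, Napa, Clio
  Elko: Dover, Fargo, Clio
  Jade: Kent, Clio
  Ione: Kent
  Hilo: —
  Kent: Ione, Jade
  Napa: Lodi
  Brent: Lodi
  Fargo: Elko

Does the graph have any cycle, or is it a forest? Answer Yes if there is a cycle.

No

DFS, tracking each vertex's parent; an edge to a visited non-parent vertex closes a cycle.
Start from Ione:
visit Ione (parent –)
  visit Kent (parent Ione)
    Kent–Ione: parent, skip
    visit Jade (parent Kent)
      Jade–Kent: parent, skip
      visit Clio (parent Jade)
        visit Lodi (parent Clio)
          visit Brent (parent Lodi)
            Brent–Lodi: parent, skip
          visit Napa (parent Lodi)
            Napa–Lodi: parent, skip
          Lodi–Clio: parent, skip
        visit Elko (parent Clio)
          visit Dover (parent Elko)
            Dover–Elko: parent, skip
          visit Fargo (parent Elko)
            Fargo–Elko: parent, skip
          Elko–Clio: parent, skip
        Clio–Jade: parent, skip
visit Hilo (parent –)
No non-parent visited neighbor found — the graph is a forest.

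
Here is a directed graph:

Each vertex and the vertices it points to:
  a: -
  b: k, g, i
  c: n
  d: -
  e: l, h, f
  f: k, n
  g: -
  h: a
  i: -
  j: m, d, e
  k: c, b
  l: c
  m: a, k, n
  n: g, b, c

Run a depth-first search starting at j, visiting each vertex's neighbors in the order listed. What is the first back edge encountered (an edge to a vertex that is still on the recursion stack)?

DFS from j (visiting each vertex's neighbors in the order listed); mark gray on enter, black on exit:
j gray
  m gray
    a gray
    a black
    k gray
      c gray
        n gray
          g gray
          g black
          b gray
            b→k: k is gray → back edge
First back edge: b → k.

b→k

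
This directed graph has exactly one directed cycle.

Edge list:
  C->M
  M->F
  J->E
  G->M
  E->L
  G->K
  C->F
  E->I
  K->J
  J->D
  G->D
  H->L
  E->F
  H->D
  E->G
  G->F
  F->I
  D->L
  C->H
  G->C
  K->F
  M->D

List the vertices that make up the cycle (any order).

DFS with gray/black marking from G:
G gray
  K gray
    F gray
      I gray
      I black
    F black
    J gray
      D gray
        L gray
        L black
      D black
      E gray
        E→F: F black — skip
        E→L: L black — skip
        E→I: I black — skip
        E→G: G is gray → back edge
Back edge closes the cycle G → K → J → E → G; its vertices are {E, G, J, K}.

E, G, J, K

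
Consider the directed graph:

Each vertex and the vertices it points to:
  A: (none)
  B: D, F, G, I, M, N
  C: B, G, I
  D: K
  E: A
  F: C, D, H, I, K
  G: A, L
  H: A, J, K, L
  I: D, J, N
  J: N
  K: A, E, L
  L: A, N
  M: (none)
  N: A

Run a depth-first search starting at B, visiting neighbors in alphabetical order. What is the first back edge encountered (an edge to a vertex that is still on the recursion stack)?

DFS from B (visiting neighbors in alphabetical order); mark gray on enter, black on exit:
B gray
  D gray
    K gray
      A gray
      A black
      E gray
        E→A: A black — skip
      E black
      L gray
        L→A: A black — skip
        N gray
          N→A: A black — skip
        N black
      L black
    K black
  D black
  F gray
    C gray
      C→B: B is gray → back edge
First back edge: C → B.

C->B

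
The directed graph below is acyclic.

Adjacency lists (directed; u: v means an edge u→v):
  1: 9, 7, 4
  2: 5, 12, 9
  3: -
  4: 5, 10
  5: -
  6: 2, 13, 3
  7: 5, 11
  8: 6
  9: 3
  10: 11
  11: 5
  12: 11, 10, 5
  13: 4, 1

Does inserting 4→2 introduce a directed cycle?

Adding 4→2 creates a cycle iff 2 can already reach 4.
Explore from 2: no path reaches 4. The graph stays acyclic.

No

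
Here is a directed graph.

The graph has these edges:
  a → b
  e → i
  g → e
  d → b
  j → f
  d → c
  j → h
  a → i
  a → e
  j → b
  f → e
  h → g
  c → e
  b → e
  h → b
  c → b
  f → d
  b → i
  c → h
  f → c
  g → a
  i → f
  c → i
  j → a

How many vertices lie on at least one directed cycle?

9

A vertex is on a directed cycle iff it belongs to a strongly connected component of size ≥ 2 (or has a self-loop).
The vertices on cycles are {a, b, c, d, e, f, g, h, i} — 9 in total.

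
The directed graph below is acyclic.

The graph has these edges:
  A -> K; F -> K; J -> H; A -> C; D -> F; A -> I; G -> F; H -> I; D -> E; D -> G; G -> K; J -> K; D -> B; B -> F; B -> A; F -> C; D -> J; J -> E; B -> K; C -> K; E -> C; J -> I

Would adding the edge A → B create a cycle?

Adding A→B creates a cycle iff B can already reach A.
Path from B: B → A.
So B → … → A → B is a cycle.

Yes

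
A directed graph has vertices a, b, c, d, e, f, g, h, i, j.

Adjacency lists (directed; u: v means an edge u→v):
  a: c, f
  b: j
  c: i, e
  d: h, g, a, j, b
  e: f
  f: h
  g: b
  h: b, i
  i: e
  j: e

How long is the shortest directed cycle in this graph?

4

For each vertex v, BFS finds the shortest path from v back to v.
The shortest such closed walk is f → h → i → e → f, length 4.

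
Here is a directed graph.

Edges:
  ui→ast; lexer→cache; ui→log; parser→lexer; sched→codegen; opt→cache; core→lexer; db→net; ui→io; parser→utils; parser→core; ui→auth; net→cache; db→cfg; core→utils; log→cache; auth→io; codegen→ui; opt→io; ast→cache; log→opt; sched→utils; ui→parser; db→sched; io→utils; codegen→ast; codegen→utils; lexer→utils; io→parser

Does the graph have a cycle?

DFS with white/gray/black marking, starting from codegen:
codegen gray
  ast gray
    cache gray
    cache black
  ast black
  utils gray
  utils black
  ui gray
    io gray
      parser gray
        lexer gray
          lexer→cache: cache black — skip
          lexer→utils: utils black — skip
        lexer black
        core gray
          core→utils: utils black — skip
          core→lexer: lexer black — skip
        core black
        parser→utils: utils black — skip
      parser black
      io→utils: utils black — skip
    io black
    ui→parser: parser black — skip
    log gray
      opt gray
        opt→cache: cache black — skip
        opt→io: io black — skip
      opt black
      log→cache: cache black — skip
    log black
    auth gray
      auth→io: io black — skip
    auth black
    ui→ast: ast black — skip
  ui black
codegen black
cfg gray
cfg black
net gray
  net→cache: cache black — skip
net black
sched gray
  sched→codegen: codegen black — skip
  sched→utils: utils black — skip
sched black
db gray
  db→sched: sched black — skip
  db→net: net black — skip
  db→cfg: cfg black — skip
db black
Every edge goes to a white or black vertex — no back edge, so the graph is acyclic.

No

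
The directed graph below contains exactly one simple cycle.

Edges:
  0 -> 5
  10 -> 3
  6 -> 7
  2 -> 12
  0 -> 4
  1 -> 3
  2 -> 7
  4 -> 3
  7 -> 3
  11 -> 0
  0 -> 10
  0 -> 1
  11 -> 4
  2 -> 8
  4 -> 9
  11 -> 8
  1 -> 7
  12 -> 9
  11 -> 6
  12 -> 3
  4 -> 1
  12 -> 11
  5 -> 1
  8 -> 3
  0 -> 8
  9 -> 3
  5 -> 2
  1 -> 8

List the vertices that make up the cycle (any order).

0, 2, 5, 11, 12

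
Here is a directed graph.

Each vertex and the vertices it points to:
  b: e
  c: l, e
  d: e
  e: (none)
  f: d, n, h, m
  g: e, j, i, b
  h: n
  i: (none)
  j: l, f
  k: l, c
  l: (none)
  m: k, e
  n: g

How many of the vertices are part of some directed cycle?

5

A vertex is on a directed cycle iff it belongs to a strongly connected component of size ≥ 2 (or has a self-loop).
The vertices on cycles are {f, g, h, j, n} — 5 in total.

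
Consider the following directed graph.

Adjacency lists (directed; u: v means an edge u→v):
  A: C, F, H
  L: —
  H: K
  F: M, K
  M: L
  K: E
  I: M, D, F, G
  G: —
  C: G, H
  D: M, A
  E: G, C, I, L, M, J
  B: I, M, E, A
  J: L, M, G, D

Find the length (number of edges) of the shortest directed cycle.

For each vertex v, BFS finds the shortest path from v back to v.
The shortest such closed walk is E → C → H → K → E, length 4.

4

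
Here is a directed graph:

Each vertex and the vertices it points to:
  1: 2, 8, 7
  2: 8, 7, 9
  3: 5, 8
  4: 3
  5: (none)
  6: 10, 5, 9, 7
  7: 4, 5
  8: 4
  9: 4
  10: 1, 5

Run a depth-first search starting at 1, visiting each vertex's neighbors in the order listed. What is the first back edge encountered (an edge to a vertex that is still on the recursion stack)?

3->8

DFS from 1 (visiting each vertex's neighbors in the order listed); mark gray on enter, black on exit:
1 gray
  2 gray
    8 gray
      4 gray
        3 gray
          5 gray
          5 black
          3→8: 8 is gray → back edge
First back edge: 3 → 8.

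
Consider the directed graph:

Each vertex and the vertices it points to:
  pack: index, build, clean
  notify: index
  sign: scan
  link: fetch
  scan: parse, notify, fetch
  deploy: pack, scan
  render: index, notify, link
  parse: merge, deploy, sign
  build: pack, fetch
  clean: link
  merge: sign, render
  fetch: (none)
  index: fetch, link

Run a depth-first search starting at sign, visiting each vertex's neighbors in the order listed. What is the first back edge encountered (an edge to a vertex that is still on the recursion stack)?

merge→sign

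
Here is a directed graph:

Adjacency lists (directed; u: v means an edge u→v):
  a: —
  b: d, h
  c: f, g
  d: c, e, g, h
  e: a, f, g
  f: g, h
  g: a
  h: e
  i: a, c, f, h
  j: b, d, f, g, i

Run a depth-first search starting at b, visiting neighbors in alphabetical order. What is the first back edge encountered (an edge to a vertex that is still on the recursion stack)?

e->f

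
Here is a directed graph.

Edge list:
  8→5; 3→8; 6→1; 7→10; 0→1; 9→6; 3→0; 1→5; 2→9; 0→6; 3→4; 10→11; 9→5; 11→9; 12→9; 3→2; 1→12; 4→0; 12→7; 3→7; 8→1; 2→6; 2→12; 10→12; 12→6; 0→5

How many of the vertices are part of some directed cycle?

7

A vertex is on a directed cycle iff it belongs to a strongly connected component of size ≥ 2 (or has a self-loop).
The vertices on cycles are {1, 6, 7, 9, 10, 11, 12} — 7 in total.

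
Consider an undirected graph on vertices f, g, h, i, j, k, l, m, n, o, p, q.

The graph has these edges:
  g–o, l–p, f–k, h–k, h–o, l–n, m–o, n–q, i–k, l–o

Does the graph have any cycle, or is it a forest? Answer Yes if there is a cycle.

DFS, tracking each vertex's parent; an edge to a visited non-parent vertex closes a cycle.
Start from l:
visit l (parent –)
  visit n (parent l)
    n–l: parent, skip
    visit q (parent n)
      q–n: parent, skip
  visit o (parent l)
    visit m (parent o)
      m–o: parent, skip
    visit h (parent o)
      visit k (parent h)
        visit f (parent k)
          f–k: parent, skip
        visit i (parent k)
          i–k: parent, skip
        k–h: parent, skip
      h–o: parent, skip
    o–l: parent, skip
    visit g (parent o)
      g–o: parent, skip
  visit p (parent l)
    p–l: parent, skip
visit j (parent –)
No non-parent visited neighbor found — the graph is a forest.

No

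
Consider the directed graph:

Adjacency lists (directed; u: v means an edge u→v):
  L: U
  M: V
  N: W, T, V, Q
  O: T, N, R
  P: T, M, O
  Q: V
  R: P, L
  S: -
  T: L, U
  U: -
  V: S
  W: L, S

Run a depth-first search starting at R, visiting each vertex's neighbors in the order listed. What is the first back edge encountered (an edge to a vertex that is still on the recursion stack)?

O->R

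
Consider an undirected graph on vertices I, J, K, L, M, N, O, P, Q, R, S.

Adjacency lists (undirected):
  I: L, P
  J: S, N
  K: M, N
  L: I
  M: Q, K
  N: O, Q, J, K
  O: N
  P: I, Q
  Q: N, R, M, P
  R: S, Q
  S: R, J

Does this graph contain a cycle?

DFS, tracking each vertex's parent; an edge to a visited non-parent vertex closes a cycle.
Start from S:
visit S (parent –)
  visit R (parent S)
    R–S: parent, skip
    visit Q (parent R)
      visit N (parent Q)
        visit O (parent N)
          O–N: parent, skip
        N–Q: parent, skip
        visit J (parent N)
          J–S: S visited and ≠ parent → cycle
Cycle: S – R – Q – N – J – S.

Yes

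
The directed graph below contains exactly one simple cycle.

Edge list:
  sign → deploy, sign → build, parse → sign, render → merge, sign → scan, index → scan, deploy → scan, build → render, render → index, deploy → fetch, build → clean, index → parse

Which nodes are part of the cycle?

sign, build, index, parse, render

DFS with gray/black marking from build:
build gray
  clean gray
  clean black
  render gray
    merge gray
    merge black
    index gray
      parse gray
        sign gray
          deploy gray
            fetch gray
            fetch black
            scan gray
            scan black
          deploy black
          sign→build: build is gray → back edge
Back edge closes the cycle build → render → index → parse → sign → build; its vertices are {sign, build, index, parse, render}.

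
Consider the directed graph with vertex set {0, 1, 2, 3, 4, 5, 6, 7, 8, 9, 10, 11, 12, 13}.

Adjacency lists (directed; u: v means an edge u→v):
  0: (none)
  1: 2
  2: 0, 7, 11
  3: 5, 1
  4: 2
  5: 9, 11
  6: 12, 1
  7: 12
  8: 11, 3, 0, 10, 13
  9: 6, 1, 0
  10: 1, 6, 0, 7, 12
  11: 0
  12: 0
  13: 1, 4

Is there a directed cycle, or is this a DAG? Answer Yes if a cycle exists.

No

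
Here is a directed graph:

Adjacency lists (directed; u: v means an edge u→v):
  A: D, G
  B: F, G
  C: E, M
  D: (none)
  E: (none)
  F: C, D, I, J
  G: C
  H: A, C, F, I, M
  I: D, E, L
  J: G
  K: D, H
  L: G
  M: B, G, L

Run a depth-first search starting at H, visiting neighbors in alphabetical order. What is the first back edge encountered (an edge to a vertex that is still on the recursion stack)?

F→C

DFS from H (visiting neighbors in alphabetical order); mark gray on enter, black on exit:
H gray
  A gray
    D gray
    D black
    G gray
      C gray
        E gray
        E black
        M gray
          B gray
            F gray
              F→C: C is gray → back edge
First back edge: F → C.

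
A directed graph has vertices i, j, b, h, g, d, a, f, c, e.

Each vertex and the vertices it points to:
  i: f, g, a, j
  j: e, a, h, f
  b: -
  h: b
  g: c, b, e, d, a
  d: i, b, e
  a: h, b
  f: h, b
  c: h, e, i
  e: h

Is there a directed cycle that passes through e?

e lies on a cycle iff there is a path from e back to itself.
Exploring from e, it never reaches itself; equivalently, its strongly connected component is a singleton.

No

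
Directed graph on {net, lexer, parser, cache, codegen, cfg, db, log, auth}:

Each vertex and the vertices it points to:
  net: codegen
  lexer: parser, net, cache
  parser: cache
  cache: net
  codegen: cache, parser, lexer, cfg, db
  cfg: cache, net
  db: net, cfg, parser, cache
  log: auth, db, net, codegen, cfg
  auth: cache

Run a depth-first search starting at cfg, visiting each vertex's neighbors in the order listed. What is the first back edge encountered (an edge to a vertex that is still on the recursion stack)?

codegen->cache

DFS from cfg (visiting each vertex's neighbors in the order listed); mark gray on enter, black on exit:
cfg gray
  cache gray
    net gray
      codegen gray
        codegen→cache: cache is gray → back edge
First back edge: codegen → cache.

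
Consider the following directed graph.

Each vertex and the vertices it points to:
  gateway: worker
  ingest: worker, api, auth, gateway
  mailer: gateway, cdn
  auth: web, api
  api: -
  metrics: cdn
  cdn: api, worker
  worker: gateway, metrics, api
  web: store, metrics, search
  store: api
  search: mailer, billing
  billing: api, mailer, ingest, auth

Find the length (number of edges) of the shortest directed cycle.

2

For each vertex v, BFS finds the shortest path from v back to v.
The shortest such closed walk is worker → gateway → worker, length 2.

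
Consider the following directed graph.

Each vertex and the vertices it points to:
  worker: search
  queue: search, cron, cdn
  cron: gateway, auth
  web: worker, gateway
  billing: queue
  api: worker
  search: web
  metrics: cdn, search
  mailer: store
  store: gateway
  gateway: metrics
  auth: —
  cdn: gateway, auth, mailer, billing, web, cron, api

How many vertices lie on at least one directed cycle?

12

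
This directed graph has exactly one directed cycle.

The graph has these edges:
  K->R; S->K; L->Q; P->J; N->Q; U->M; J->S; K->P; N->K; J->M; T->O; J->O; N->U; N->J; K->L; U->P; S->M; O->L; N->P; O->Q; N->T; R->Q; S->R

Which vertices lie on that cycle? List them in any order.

J, K, P, S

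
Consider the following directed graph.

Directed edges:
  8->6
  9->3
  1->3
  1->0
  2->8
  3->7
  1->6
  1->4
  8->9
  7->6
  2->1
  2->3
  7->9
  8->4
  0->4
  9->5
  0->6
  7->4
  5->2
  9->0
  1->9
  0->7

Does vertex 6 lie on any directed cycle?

No

6 lies on a cycle iff there is a path from 6 back to itself.
Exploring from 6, it never reaches itself; equivalently, its strongly connected component is a singleton.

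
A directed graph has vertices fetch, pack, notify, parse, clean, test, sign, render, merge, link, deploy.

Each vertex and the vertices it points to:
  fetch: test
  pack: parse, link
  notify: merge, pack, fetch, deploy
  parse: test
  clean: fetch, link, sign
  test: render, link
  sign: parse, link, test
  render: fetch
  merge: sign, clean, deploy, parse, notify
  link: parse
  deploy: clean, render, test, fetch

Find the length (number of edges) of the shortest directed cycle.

2

For each vertex v, BFS finds the shortest path from v back to v.
The shortest such closed walk is notify → merge → notify, length 2.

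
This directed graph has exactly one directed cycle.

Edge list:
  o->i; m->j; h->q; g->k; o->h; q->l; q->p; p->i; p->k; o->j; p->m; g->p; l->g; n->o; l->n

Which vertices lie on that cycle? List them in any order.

h, l, n, o, q

DFS with gray/black marking from h:
h gray
  q gray
    l gray
      g gray
        p gray
          k gray
          k black
          i gray
          i black
          m gray
            j gray
            j black
          m black
        p black
        g→k: k black — skip
      g black
      n gray
        o gray
          o→i: i black — skip
          o→j: j black — skip
          o→h: h is gray → back edge
Back edge closes the cycle h → q → l → n → o → h; its vertices are {h, l, n, o, q}.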